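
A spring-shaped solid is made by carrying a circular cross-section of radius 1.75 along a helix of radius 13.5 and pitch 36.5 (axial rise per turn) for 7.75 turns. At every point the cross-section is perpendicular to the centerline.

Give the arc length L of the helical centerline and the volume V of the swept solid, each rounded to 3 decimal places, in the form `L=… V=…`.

L=715.657 V=6885.424

2πR = 2π·13.5 = 84.823002
per-turn = √(84.823002² + 36.5²) = √(7194.9416 + 1332.25) = √8527.1916 = 92.342794
L = 7.75 × 92.342794 = 715.656654
V = π·1.75² × L = 9.621128 × 715.656654 = 6885.423913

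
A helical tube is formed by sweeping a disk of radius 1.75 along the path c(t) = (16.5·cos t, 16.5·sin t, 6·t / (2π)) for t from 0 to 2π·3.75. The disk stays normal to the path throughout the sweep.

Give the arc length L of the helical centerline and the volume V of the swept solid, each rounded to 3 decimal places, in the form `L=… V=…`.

2πR = 2π·16.5 = 103.672558
per-turn = √(103.672558² + 6²) = √(10747.9992 + 36) = √10783.9992 = 103.846036
L = 3.75 × 103.846036 = 389.422635
V = π·1.75² × L = 9.621128 × 389.422635 = 3746.684823

L=389.423 V=3746.685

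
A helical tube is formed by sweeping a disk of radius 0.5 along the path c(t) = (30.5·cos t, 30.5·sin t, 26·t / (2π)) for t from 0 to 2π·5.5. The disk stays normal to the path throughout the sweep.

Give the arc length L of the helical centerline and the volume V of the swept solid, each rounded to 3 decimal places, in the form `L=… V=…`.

L=1063.661 V=835.397

2πR = 2π·30.5 = 191.637152
per-turn = √(191.637152² + 26²) = √(36724.7980 + 676) = √37400.7980 = 193.392859
L = 5.5 × 193.392859 = 1063.660725
V = π·0.5² × L = 0.785398 × 1063.660725 = 835.397180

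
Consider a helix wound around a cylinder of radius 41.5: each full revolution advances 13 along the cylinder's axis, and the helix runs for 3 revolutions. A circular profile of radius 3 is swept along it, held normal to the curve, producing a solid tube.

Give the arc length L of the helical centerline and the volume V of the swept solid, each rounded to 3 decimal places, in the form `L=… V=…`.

2πR = 2π·41.5 = 260.752190
per-turn = √(260.752190² + 13²) = √(67991.7047 + 169) = √68160.7047 = 261.076052
L = 3 × 261.076052 = 783.228155
V = π·3² × L = 28.274334 × 783.228155 = 22145.254355

L=783.228 V=22145.254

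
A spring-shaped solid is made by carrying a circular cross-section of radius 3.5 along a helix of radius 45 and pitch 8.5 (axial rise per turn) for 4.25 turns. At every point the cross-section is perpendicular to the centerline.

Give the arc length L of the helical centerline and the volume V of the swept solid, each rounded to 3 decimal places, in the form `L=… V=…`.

2πR = 2π·45 = 282.743339
per-turn = √(282.743339² + 8.5²) = √(79943.7956 + 72.25) = √80016.0456 = 282.871076
L = 4.25 × 282.871076 = 1202.202073
V = π·3.5² × L = 38.484510 × 1202.202073 = 46266.157711

L=1202.202 V=46266.158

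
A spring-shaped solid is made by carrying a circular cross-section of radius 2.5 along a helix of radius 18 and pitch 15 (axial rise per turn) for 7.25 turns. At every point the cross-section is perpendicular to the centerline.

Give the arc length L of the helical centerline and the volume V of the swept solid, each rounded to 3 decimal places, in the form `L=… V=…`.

2πR = 2π·18 = 113.097336
per-turn = √(113.097336² + 15²) = √(12791.0073 + 225) = √13016.0073 = 114.087718
L = 7.25 × 114.087718 = 827.135952
V = π·2.5² × L = 19.634954 × 827.135952 = 16240.776449

L=827.136 V=16240.776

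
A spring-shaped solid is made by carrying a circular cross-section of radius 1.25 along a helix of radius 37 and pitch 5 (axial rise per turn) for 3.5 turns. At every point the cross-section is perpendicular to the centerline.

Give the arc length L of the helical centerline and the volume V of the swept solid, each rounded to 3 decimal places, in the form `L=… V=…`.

2πR = 2π·37 = 232.477856
per-turn = √(232.477856² + 5²) = √(54045.9537 + 25) = √54070.9537 = 232.531619
L = 3.5 × 232.531619 = 813.860665
V = π·1.25² × L = 4.908739 × 813.860665 = 3995.029200

L=813.861 V=3995.029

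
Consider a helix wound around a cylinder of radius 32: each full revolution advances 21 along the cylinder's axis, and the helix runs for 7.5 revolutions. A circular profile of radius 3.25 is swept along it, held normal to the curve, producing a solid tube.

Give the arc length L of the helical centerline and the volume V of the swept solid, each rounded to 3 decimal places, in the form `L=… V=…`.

L=1516.167 V=50311.087

2πR = 2π·32 = 201.061930
per-turn = √(201.061930² + 21²) = √(40425.8996 + 441) = √40866.8996 = 202.155632
L = 7.5 × 202.155632 = 1516.167241
V = π·3.25² × L = 33.183072 × 1516.167241 = 50311.087349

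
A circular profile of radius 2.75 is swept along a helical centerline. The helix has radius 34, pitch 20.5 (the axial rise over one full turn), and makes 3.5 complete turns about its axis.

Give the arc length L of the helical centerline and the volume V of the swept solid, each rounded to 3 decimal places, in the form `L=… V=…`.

2πR = 2π·34 = 213.628300
per-turn = √(213.628300² + 20.5²) = √(45637.0508 + 420.25) = √46057.3008 = 214.609647
L = 3.5 × 214.609647 = 751.133766
V = π·2.75² × L = 23.758294 × 751.133766 = 17845.657175

L=751.134 V=17845.657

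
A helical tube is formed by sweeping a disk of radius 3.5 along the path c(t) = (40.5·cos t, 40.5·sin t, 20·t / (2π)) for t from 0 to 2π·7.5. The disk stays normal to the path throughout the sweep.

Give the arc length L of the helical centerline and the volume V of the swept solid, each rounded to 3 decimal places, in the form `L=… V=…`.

L=1914.403 V=73674.865

2πR = 2π·40.5 = 254.469005
per-turn = √(254.469005² + 20²) = √(64754.4745 + 400) = √65154.4745 = 255.253745
L = 7.5 × 255.253745 = 1914.403090
V = π·3.5² × L = 38.484510 × 1914.403090 = 73674.864856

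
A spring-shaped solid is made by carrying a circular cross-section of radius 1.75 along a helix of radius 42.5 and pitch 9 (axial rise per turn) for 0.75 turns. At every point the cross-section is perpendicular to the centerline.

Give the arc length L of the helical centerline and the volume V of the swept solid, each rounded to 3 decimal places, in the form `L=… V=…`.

2πR = 2π·42.5 = 267.035376
per-turn = √(267.035376² + 9²) = √(71307.8918 + 81) = √71388.8918 = 267.186998
L = 0.75 × 267.186998 = 200.390248
V = π·1.75² × L = 9.621128 × 200.390248 = 1927.980130

L=200.390 V=1927.980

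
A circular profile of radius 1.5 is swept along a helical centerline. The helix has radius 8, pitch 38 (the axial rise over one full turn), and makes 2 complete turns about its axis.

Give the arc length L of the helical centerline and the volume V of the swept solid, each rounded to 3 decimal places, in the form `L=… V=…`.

L=126.026 V=890.823

2πR = 2π·8 = 50.265482
per-turn = √(50.265482² + 38²) = √(2526.6187 + 1444) = √3970.6187 = 63.012846
L = 2 × 63.012846 = 126.025691
V = π·1.5² × L = 7.068583 × 126.025691 = 890.823119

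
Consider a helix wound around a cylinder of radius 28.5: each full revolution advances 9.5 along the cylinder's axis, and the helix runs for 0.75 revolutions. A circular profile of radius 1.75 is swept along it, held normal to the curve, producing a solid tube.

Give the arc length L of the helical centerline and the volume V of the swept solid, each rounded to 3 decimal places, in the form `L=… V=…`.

L=134.492 V=1293.964

2πR = 2π·28.5 = 179.070781
per-turn = √(179.070781² + 9.5²) = √(32066.3447 + 90.25) = √32156.5947 = 179.322600
L = 0.75 × 179.322600 = 134.491950
V = π·1.75² × L = 9.621128 × 134.491950 = 1293.964195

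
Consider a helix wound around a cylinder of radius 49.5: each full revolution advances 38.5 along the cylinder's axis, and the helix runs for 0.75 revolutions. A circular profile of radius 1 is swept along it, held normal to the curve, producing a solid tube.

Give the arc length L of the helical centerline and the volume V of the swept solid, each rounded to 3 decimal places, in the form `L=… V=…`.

L=235.044 V=738.411

2πR = 2π·49.5 = 311.017673
per-turn = √(311.017673² + 38.5²) = √(96731.9927 + 1482.25) = √98214.2427 = 313.391517
L = 0.75 × 313.391517 = 235.043638
V = π·1² × L = 3.141593 × 235.043638 = 738.411365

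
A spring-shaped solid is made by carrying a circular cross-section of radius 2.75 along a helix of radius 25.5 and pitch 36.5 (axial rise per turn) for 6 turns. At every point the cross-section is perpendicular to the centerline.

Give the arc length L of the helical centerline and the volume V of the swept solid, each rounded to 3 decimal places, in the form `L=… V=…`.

2πR = 2π·25.5 = 160.221225
per-turn = √(160.221225² + 36.5²) = √(25670.8410 + 1332.25) = √27003.0910 = 164.326173
L = 6 × 164.326173 = 985.957036
V = π·2.75² × L = 23.758294 × 985.957036 = 23424.657580

L=985.957 V=23424.658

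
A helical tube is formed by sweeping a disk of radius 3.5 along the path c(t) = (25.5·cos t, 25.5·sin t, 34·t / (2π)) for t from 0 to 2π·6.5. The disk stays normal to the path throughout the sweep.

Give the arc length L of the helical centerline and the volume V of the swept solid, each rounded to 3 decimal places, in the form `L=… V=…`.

2πR = 2π·25.5 = 160.221225
per-turn = √(160.221225² + 34²) = √(25670.8410 + 1156) = √26826.8410 = 163.789014
L = 6.5 × 163.789014 = 1064.628590
V = π·3.5² × L = 38.484510 × 1064.628590 = 40971.709618

L=1064.629 V=40971.710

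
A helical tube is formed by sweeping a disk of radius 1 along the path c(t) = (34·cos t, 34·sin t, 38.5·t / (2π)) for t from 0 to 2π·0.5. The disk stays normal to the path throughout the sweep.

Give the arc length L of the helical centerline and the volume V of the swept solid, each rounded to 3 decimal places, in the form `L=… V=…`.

2πR = 2π·34 = 213.628300
per-turn = √(213.628300² + 38.5²) = √(45637.0508 + 1482.25) = √47119.3008 = 217.069806
L = 0.5 × 217.069806 = 108.534903
V = π·1² × L = 3.141593 × 108.534903 = 340.972454

L=108.535 V=340.972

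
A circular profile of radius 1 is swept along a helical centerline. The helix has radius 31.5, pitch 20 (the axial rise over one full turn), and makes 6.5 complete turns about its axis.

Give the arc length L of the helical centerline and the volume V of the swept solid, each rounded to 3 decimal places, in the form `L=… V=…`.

L=1293.034 V=4062.186

2πR = 2π·31.5 = 197.920337
per-turn = √(197.920337² + 20²) = √(39172.4599 + 400) = √39572.4599 = 198.928278
L = 6.5 × 198.928278 = 1293.033808
V = π·1² × L = 3.141593 × 1293.033808 = 4062.185513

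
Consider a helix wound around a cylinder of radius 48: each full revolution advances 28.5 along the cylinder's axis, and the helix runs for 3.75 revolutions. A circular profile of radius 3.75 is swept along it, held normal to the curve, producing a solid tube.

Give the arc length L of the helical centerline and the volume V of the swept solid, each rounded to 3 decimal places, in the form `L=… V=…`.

L=1136.012 V=50187.468

2πR = 2π·48 = 301.592895
per-turn = √(301.592895² + 28.5²) = √(90958.2742 + 812.25) = √91770.5242 = 302.936502
L = 3.75 × 302.936502 = 1136.011882
V = π·3.75² × L = 44.178647 × 1136.011882 = 50187.467571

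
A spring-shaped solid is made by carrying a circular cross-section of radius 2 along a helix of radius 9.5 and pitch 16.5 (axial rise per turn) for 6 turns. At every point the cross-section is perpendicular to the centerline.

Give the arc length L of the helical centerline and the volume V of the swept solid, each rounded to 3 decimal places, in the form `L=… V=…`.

2πR = 2π·9.5 = 59.690260
per-turn = √(59.690260² + 16.5²) = √(3562.9272 + 272.25) = √3835.1772 = 61.928807
L = 6 × 61.928807 = 371.572845
V = π·2² × L = 12.566371 × 371.572845 = 4669.322075

L=371.573 V=4669.322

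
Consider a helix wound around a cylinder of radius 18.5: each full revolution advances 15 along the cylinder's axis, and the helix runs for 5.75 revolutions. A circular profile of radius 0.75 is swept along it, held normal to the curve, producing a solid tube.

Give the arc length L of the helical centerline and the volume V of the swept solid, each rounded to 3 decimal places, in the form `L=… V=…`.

2πR = 2π·18.5 = 116.238928
per-turn = √(116.238928² + 15²) = √(13511.4884 + 225) = √13736.4884 = 117.202766
L = 5.75 × 117.202766 = 673.915906
V = π·0.75² × L = 1.767146 × 673.915906 = 1190.907709

L=673.916 V=1190.908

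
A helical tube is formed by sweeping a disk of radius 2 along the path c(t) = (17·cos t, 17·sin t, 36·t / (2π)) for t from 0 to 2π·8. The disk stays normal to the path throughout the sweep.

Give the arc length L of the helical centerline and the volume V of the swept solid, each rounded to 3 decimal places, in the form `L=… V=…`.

2πR = 2π·17 = 106.814150
per-turn = √(106.814150² + 36²) = √(11409.2627 + 1296) = √12705.2627 = 112.717624
L = 8 × 112.717624 = 901.740989
V = π·2² × L = 12.566371 × 901.740989 = 11331.611471

L=901.741 V=11331.611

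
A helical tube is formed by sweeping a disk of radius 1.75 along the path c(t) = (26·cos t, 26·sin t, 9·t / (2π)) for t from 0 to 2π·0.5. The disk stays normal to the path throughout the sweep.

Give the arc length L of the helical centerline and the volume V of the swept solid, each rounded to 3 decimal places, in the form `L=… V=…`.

L=81.805 V=787.059

2πR = 2π·26 = 163.362818
per-turn = √(163.362818² + 9²) = √(26687.4103 + 81) = √26768.4103 = 163.610545
L = 0.5 × 163.610545 = 81.805272
V = π·1.75² × L = 9.621128 × 81.805272 = 787.058955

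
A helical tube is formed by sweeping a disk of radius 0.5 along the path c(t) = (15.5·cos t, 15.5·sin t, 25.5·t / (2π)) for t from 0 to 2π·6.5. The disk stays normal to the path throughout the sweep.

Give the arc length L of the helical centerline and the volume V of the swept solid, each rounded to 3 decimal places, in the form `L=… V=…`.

L=654.371 V=513.942

2πR = 2π·15.5 = 97.389372
per-turn = √(97.389372² + 25.5²) = √(9484.6898 + 650.25) = √10134.9398 = 100.672438
L = 6.5 × 100.672438 = 654.370849
V = π·0.5² × L = 0.785398 × 654.370849 = 513.941663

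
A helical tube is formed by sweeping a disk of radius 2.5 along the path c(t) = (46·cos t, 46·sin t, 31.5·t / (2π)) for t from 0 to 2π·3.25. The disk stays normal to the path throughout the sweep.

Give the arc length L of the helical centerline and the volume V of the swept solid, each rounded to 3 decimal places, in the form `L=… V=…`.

2πR = 2π·46 = 289.026524
per-turn = √(289.026524² + 31.5²) = √(83536.3317 + 992.25) = √84528.5817 = 290.737995
L = 3.25 × 290.737995 = 944.898483
V = π·2.5² × L = 19.634954 × 944.898483 = 18553.038334

L=944.898 V=18553.038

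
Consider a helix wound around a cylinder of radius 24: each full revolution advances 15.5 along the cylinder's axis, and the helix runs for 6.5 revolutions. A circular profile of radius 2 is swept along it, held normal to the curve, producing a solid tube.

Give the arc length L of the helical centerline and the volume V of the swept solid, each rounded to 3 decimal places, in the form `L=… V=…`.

L=985.341 V=12382.163

2πR = 2π·24 = 150.796447
per-turn = √(150.796447² + 15.5²) = √(22739.5685 + 240.25) = √22979.8185 = 151.590958
L = 6.5 × 151.590958 = 985.341227
V = π·2² × L = 12.566371 × 985.341227 = 12382.163038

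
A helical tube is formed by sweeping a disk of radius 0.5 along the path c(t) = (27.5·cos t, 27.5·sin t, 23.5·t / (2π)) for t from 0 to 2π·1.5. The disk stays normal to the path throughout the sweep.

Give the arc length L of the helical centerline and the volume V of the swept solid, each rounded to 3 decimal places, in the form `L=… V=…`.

2πR = 2π·27.5 = 172.787596
per-turn = √(172.787596² + 23.5²) = √(29855.5533 + 552.25) = √30407.8033 = 174.378334
L = 1.5 × 174.378334 = 261.567501
V = π·0.5² × L = 0.785398 × 261.567501 = 205.434635

L=261.568 V=205.435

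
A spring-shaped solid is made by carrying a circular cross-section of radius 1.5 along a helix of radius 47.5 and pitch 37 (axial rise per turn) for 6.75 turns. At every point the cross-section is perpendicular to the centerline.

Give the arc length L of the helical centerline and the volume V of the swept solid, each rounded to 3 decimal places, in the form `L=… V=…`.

2πR = 2π·47.5 = 298.451302
per-turn = √(298.451302² + 37²) = √(89073.1797 + 1369) = √90442.1797 = 300.736063
L = 6.75 × 300.736063 = 2029.968427
V = π·1.5² × L = 7.068583 × 2029.968427 = 14349.001267

L=2029.968 V=14349.001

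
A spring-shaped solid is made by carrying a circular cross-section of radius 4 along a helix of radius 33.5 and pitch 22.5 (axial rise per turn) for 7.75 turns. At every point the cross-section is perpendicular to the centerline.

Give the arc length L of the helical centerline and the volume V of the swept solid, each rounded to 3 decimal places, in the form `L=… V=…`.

L=1640.565 V=82463.813

2πR = 2π·33.5 = 210.486708
per-turn = √(210.486708² + 22.5²) = √(44304.6542 + 506.25) = √44810.9042 = 211.685862
L = 7.75 × 211.685862 = 1640.565430
V = π·4² × L = 50.265482 × 1640.565430 = 82463.812854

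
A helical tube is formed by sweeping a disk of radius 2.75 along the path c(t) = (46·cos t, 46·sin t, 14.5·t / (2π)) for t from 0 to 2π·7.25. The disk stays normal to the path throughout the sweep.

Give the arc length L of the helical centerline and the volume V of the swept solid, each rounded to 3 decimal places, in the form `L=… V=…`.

L=2098.078 V=49846.746

2πR = 2π·46 = 289.026524
per-turn = √(289.026524² + 14.5²) = √(83536.3317 + 210.25) = √83746.5817 = 289.390017
L = 7.25 × 289.390017 = 2098.077620
V = π·2.75² × L = 23.758294 × 2098.077620 = 49846.745851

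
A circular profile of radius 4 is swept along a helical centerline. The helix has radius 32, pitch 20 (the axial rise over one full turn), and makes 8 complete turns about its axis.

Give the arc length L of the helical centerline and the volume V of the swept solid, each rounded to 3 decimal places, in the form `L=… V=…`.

L=1616.434 V=81250.815

2πR = 2π·32 = 201.061930
per-turn = √(201.061930² + 20²) = √(40425.8996 + 400) = √40825.8996 = 202.054200
L = 8 × 202.054200 = 1616.433598
V = π·4² × L = 50.265482 × 1616.433598 = 81250.814654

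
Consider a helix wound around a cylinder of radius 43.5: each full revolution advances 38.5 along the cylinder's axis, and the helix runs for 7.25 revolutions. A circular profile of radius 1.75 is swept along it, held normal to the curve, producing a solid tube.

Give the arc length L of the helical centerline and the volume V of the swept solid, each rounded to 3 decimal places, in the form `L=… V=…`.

2πR = 2π·43.5 = 273.318561
per-turn = √(273.318561² + 38.5²) = √(74703.0357 + 1482.25) = √76185.2857 = 276.016821
L = 7.25 × 276.016821 = 2001.121955
V = π·1.75² × L = 9.621128 × 2001.121955 = 19253.049479

L=2001.122 V=19253.049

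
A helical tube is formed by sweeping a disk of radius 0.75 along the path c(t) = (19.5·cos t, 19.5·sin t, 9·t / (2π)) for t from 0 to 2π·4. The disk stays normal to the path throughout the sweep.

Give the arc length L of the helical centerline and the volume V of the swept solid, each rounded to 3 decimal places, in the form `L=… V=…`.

2πR = 2π·19.5 = 122.522113
per-turn = √(122.522113² + 9²) = √(15011.6683 + 81) = √15092.6683 = 122.852221
L = 4 × 122.852221 = 491.408885
V = π·0.75² × L = 1.767146 × 491.408885 = 868.391181

L=491.409 V=868.391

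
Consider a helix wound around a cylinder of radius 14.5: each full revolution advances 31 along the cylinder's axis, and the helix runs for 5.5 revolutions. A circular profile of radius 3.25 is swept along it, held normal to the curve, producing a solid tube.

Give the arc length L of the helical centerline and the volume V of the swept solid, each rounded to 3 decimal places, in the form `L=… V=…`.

2πR = 2π·14.5 = 91.106187
per-turn = √(91.106187² + 31²) = √(8300.3373 + 961) = √9261.3373 = 96.235842
L = 5.5 × 96.235842 = 529.297131
V = π·3.25² × L = 33.183072 × 529.297131 = 17563.705036

L=529.297 V=17563.705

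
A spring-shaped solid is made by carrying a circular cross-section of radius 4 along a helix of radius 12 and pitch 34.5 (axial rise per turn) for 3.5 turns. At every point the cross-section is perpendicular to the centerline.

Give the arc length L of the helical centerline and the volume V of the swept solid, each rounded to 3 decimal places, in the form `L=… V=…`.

L=290.208 V=14587.428

2πR = 2π·12 = 75.398224
per-turn = √(75.398224² + 34.5²) = √(5684.8921 + 1190.25) = √6875.1421 = 82.916477
L = 3.5 × 82.916477 = 290.207669
V = π·4² × L = 50.265482 × 290.207669 = 14587.428496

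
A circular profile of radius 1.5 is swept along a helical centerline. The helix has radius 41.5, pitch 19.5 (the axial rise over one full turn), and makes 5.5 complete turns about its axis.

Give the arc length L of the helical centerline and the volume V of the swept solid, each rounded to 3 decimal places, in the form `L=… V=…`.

L=1438.142 V=10165.625

2πR = 2π·41.5 = 260.752190
per-turn = √(260.752190² + 19.5²) = √(67991.7047 + 380.25) = √68371.9547 = 261.480314
L = 5.5 × 261.480314 = 1438.141728
V = π·1.5² × L = 7.068583 × 1438.141728 = 10165.624848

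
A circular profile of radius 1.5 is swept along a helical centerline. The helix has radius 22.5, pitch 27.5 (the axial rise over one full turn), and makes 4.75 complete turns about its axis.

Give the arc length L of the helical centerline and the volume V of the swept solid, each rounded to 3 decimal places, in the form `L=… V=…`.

2πR = 2π·22.5 = 141.371669
per-turn = √(141.371669² + 27.5²) = √(19985.9489 + 756.25) = √20742.1989 = 144.021522
L = 4.75 × 144.021522 = 684.102231
V = π·1.5² × L = 7.068583 × 684.102231 = 4835.633725

L=684.102 V=4835.634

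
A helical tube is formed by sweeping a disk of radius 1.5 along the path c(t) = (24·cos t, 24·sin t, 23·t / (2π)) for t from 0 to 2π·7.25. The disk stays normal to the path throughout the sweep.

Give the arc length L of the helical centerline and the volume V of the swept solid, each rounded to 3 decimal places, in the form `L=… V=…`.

L=1105.918 V=7817.272

2πR = 2π·24 = 150.796447
per-turn = √(150.796447² + 23²) = √(22739.5685 + 529) = √23268.5685 = 152.540383
L = 7.25 × 152.540383 = 1105.917779
V = π·1.5² × L = 7.068583 × 1105.917779 = 7817.272132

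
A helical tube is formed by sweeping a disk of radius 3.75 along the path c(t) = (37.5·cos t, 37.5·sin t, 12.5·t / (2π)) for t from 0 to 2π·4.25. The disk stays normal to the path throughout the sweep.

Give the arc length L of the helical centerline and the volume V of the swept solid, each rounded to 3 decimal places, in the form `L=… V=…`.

2πR = 2π·37.5 = 235.619449
per-turn = √(235.619449² + 12.5²) = √(55516.5248 + 156.25) = √55672.7748 = 235.950789
L = 4.25 × 235.950789 = 1002.790853
V = π·3.75² × L = 44.178647 × 1002.790853 = 44301.942782

L=1002.791 V=44301.943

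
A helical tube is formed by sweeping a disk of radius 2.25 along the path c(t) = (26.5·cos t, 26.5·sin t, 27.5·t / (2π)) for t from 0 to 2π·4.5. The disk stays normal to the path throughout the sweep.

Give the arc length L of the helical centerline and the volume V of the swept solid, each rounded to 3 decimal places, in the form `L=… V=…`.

2πR = 2π·26.5 = 166.504411
per-turn = √(166.504411² + 27.5²) = √(27723.7188 + 756.25) = √28479.9688 = 168.760092
L = 4.5 × 168.760092 = 759.420415
V = π·2.25² × L = 15.904313 × 759.420415 = 12078.059841

L=759.420 V=12078.060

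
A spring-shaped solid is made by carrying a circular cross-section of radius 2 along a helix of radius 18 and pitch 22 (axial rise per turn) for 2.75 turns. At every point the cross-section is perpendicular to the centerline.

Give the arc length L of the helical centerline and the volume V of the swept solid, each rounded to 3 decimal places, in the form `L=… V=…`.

2πR = 2π·18 = 113.097336
per-turn = √(113.097336² + 22²) = √(12791.0073 + 484) = √13275.0073 = 115.217218
L = 2.75 × 115.217218 = 316.847349
V = π·2² × L = 12.566371 × 316.847349 = 3981.621219

L=316.847 V=3981.621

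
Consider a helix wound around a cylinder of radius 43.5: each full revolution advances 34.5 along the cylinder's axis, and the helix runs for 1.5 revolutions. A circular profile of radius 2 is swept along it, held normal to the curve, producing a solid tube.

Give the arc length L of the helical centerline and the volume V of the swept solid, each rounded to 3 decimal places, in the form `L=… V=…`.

L=413.231 V=5192.814

2πR = 2π·43.5 = 273.318561
per-turn = √(273.318561² + 34.5²) = √(74703.0357 + 1190.25) = √75893.2857 = 275.487360
L = 1.5 × 275.487360 = 413.231041
V = π·2² × L = 12.566371 × 413.231041 = 5192.814405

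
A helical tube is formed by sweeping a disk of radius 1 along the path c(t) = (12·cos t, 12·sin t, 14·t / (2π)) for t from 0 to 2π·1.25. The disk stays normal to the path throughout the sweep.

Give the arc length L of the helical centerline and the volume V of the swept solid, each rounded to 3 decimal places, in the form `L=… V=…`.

L=95.859 V=301.149

2πR = 2π·12 = 75.398224
per-turn = √(75.398224² + 14²) = √(5684.8921 + 196) = √5880.8921 = 76.686975
L = 1.25 × 76.686975 = 95.858719
V = π·1² × L = 3.141593 × 95.858719 = 301.149047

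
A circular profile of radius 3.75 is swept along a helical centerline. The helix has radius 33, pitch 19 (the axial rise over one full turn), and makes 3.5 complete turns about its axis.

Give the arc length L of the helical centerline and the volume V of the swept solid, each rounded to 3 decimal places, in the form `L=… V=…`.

L=728.748 V=32195.117

2πR = 2π·33 = 207.345115
per-turn = √(207.345115² + 19²) = √(42991.9968 + 361) = √43352.9968 = 208.213825
L = 3.5 × 208.213825 = 728.748386
V = π·3.75² × L = 44.178647 × 728.748386 = 32195.117482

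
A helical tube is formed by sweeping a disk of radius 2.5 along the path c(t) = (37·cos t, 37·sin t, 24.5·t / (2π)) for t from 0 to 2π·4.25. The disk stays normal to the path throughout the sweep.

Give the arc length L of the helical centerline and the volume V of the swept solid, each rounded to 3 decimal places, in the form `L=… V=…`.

2πR = 2π·37 = 232.477856
per-turn = √(232.477856² + 24.5²) = √(54045.9537 + 600.25) = √54646.2037 = 233.765275
L = 4.25 × 233.765275 = 993.502418
V = π·2.5² × L = 19.634954 × 993.502418 = 19507.374358

L=993.502 V=19507.374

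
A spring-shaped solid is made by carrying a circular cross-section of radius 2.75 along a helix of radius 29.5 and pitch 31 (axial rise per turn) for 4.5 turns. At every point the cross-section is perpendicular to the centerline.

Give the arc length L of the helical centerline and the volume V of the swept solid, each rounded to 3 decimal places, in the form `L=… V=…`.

2πR = 2π·29.5 = 185.353967
per-turn = √(185.353967² + 31²) = √(34356.0929 + 961) = √35317.0929 = 187.928425
L = 4.5 × 187.928425 = 845.677912
V = π·2.75² × L = 23.758294 × 845.677912 = 20091.864848

L=845.678 V=20091.865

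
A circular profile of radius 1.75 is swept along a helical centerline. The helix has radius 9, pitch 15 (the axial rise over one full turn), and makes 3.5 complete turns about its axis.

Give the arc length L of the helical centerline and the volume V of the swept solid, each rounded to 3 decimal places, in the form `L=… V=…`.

2πR = 2π·9 = 56.548668
per-turn = √(56.548668² + 15²) = √(3197.7518 + 225) = √3422.7518 = 58.504289
L = 3.5 × 58.504289 = 204.765011
V = π·1.75² × L = 9.621128 × 204.765011 = 1970.070282

L=204.765 V=1970.070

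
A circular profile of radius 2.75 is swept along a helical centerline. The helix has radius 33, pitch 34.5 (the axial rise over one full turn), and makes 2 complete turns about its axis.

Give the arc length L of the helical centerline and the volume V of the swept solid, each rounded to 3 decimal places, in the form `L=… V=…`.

2πR = 2π·33 = 207.345115
per-turn = √(207.345115² + 34.5²) = √(42991.9968 + 1190.25) = √44182.2468 = 210.195734
L = 2 × 210.195734 = 420.391469
V = π·2.75² × L = 23.758294 × 420.391469 = 9987.784298

L=420.391 V=9987.784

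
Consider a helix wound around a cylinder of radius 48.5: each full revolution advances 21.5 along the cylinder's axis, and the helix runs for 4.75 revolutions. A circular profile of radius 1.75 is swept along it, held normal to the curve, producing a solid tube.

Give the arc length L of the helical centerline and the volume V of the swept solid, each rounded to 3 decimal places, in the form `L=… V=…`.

2πR = 2π·48.5 = 304.734487
per-turn = √(304.734487² + 21.5²) = √(92863.1078 + 462.25) = √93325.3578 = 305.491993
L = 4.75 × 305.491993 = 1451.086967
V = π·1.75² × L = 9.621128 × 1451.086967 = 13961.092725

L=1451.087 V=13961.093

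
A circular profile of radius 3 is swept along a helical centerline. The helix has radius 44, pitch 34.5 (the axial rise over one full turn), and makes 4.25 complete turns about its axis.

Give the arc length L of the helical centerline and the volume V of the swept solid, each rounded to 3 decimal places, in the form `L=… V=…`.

L=1184.069 V=33478.766

2πR = 2π·44 = 276.460154
per-turn = √(276.460154² + 34.5²) = √(76430.2165 + 1190.25) = √77620.4665 = 278.604498
L = 4.25 × 278.604498 = 1184.069118
V = π·3² × L = 28.274334 × 1184.069118 = 33478.765578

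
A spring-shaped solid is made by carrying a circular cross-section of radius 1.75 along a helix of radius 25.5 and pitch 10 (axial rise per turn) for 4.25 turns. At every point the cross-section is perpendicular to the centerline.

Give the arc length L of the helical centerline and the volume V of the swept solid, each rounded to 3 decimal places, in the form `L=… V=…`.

L=682.265 V=6564.161

2πR = 2π·25.5 = 160.221225
per-turn = √(160.221225² + 10²) = √(25670.8410 + 100) = √25770.8410 = 160.532991
L = 4.25 × 160.532991 = 682.265210
V = π·1.75² × L = 9.621128 × 682.265210 = 6564.160573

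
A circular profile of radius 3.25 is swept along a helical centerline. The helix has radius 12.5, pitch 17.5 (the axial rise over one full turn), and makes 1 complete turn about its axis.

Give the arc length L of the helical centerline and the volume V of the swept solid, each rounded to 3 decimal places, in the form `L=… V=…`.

L=80.466 V=2670.104

2πR = 2π·12.5 = 78.539816
per-turn = √(78.539816² + 17.5²) = √(6168.5028 + 306.25) = √6474.7528 = 80.465848
L = 1 × 80.465848 = 80.465848
V = π·3.25² × L = 33.183072 × 80.465848 = 2670.104072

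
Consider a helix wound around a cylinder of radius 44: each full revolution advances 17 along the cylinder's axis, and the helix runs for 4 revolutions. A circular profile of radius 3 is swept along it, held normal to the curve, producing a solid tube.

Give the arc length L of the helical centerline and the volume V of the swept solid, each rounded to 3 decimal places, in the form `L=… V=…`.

2πR = 2π·44 = 276.460154
per-turn = √(276.460154² + 17²) = √(76430.2165 + 289) = √76719.2165 = 276.982340
L = 4 × 276.982340 = 1107.929359
V = π·3² × L = 28.274334 × 1107.929359 = 31325.964604

L=1107.929 V=31325.965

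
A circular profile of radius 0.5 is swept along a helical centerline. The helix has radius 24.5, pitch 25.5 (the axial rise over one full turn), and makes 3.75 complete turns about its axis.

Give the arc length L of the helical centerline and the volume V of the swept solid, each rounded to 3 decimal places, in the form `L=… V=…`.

L=585.134 V=459.563

2πR = 2π·24.5 = 153.938040
per-turn = √(153.938040² + 25.5²) = √(23696.9202 + 650.25) = √24347.1702 = 156.035798
L = 3.75 × 156.035798 = 585.134241
V = π·0.5² × L = 0.785398 × 585.134241 = 459.563359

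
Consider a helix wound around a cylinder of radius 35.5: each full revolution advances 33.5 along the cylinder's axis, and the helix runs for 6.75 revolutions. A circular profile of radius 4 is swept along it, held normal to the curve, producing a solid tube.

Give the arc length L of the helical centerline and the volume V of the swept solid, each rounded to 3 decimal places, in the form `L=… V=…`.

L=1522.494 V=76528.909

2πR = 2π·35.5 = 223.053078
per-turn = √(223.053078² + 33.5²) = √(49752.6758 + 1122.25) = √50874.9258 = 225.554707
L = 6.75 × 225.554707 = 1522.494271
V = π·4² × L = 50.265482 × 1522.494271 = 76528.909085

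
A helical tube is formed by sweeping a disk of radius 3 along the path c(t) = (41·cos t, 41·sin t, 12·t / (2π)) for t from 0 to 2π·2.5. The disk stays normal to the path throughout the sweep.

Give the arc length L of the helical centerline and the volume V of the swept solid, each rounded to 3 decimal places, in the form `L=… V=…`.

2πR = 2π·41 = 257.610598
per-turn = √(257.610598² + 12²) = √(66363.2200 + 144) = √66507.2200 = 257.889938
L = 2.5 × 257.889938 = 644.724844
V = π·3² × L = 28.274334 × 644.724844 = 18229.165512

L=644.725 V=18229.166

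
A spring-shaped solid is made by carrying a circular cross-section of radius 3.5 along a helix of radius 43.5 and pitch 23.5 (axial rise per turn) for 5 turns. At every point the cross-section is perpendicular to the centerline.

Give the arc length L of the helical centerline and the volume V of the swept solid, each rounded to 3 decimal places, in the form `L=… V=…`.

L=1371.635 V=52786.695

2πR = 2π·43.5 = 273.318561
per-turn = √(273.318561² + 23.5²) = √(74703.0357 + 552.25) = √75255.2857 = 274.326969
L = 5 × 274.326969 = 1371.634843
V = π·3.5² × L = 38.484510 × 1371.634843 = 52786.694844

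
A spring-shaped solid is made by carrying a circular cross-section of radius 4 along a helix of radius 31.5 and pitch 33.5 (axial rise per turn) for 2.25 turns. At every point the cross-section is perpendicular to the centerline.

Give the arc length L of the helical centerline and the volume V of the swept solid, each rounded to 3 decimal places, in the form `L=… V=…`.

2πR = 2π·31.5 = 197.920337
per-turn = √(197.920337² + 33.5²) = √(39172.4599 + 1122.25) = √40294.7099 = 200.735423
L = 2.25 × 200.735423 = 451.654701
V = π·4² × L = 50.265482 × 451.654701 = 22702.641437

L=451.655 V=22702.641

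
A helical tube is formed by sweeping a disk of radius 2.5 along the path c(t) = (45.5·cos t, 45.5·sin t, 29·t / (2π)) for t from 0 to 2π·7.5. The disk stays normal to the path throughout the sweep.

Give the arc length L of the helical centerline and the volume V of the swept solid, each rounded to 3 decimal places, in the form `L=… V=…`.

2πR = 2π·45.5 = 285.884931
per-turn = √(285.884931² + 29²) = √(81730.1940 + 841) = √82571.1940 = 287.352039
L = 7.5 × 287.352039 = 2155.140289
V = π·2.5² × L = 19.634954 × 2155.140289 = 42316.080620

L=2155.140 V=42316.081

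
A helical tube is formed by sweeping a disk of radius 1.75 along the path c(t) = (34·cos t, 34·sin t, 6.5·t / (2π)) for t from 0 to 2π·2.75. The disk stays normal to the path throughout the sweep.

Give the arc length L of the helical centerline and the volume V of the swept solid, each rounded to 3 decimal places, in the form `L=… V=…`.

2πR = 2π·34 = 213.628300
per-turn = √(213.628300² + 6.5²) = √(45637.0508 + 42.25) = √45679.3008 = 213.727164
L = 2.75 × 213.727164 = 587.749702
V = π·1.75² × L = 9.621128 × 587.749702 = 5654.814820

L=587.750 V=5654.815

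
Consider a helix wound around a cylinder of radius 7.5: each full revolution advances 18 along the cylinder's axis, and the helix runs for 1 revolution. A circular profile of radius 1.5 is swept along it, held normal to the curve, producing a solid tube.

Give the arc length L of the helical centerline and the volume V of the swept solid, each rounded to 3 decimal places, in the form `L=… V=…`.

2πR = 2π·7.5 = 47.123890
per-turn = √(47.123890² + 18²) = √(2220.6610 + 324) = √2544.6610 = 50.444633
L = 1 × 50.444633 = 50.444633
V = π·1.5² × L = 7.068583 × 50.444633 = 356.572098

L=50.445 V=356.572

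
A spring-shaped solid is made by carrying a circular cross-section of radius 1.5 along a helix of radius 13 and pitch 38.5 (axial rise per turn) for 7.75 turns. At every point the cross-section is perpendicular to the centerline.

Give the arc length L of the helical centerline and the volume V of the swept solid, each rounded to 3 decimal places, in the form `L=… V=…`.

2πR = 2π·13 = 81.681409
per-turn = √(81.681409² + 38.5²) = √(6671.8526 + 1482.25) = √8154.1026 = 90.300070
L = 7.75 × 90.300070 = 699.825540
V = π·1.5² × L = 7.068583 × 699.825540 = 4946.775242

L=699.826 V=4946.775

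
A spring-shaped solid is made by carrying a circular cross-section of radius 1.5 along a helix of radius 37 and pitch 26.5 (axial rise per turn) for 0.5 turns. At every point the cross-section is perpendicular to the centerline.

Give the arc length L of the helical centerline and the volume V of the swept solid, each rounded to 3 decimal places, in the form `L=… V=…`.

2πR = 2π·37 = 232.477856
per-turn = √(232.477856² + 26.5²) = √(54045.9537 + 702.25) = √54748.2037 = 233.983341
L = 0.5 × 233.983341 = 116.991670
V = π·1.5² × L = 7.068583 × 116.991670 = 826.965387

L=116.992 V=826.965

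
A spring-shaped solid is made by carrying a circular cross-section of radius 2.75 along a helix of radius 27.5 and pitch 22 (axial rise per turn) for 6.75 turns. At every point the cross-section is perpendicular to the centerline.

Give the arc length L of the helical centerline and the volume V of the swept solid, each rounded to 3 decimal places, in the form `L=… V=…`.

L=1175.732 V=27933.389

2πR = 2π·27.5 = 172.787596
per-turn = √(172.787596² + 22²) = √(29855.5533 + 484) = √30339.5533 = 174.182529
L = 6.75 × 174.182529 = 1175.732069
V = π·2.75² × L = 23.758294 × 1175.732069 = 27933.388679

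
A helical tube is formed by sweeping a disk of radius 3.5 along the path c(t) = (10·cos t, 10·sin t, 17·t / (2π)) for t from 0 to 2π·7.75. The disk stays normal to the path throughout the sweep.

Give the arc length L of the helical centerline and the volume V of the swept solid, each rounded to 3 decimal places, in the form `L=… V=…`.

2πR = 2π·10 = 62.831853
per-turn = √(62.831853² + 17²) = √(3947.8418 + 289) = √4236.8418 = 65.091027
L = 7.75 × 65.091027 = 504.455457
V = π·3.5² × L = 38.484510 × 504.455457 = 19413.721088

L=504.455 V=19413.721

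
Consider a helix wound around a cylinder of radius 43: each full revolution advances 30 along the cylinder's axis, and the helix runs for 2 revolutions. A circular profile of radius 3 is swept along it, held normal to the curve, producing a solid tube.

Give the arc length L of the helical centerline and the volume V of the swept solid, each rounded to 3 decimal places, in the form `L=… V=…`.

2πR = 2π·43 = 270.176968
per-turn = √(270.176968² + 30²) = √(72995.5942 + 900) = √73895.5942 = 271.837441
L = 2 × 271.837441 = 543.674881
V = π·3² × L = 28.274334 × 543.674881 = 15372.045118

L=543.675 V=15372.045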